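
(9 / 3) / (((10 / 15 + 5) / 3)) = 27 / 17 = 1.59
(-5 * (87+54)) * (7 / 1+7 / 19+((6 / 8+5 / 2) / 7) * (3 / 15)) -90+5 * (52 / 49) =-19904389 / 3724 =-5344.90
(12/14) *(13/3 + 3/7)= 200/49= 4.08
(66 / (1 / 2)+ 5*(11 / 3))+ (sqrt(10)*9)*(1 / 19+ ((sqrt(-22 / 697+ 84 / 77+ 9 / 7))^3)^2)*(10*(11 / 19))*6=451 / 3+ 20537534695198703040*sqrt(10) / 5073235544258959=12951.90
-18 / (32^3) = -9 / 16384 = -0.00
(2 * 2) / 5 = 4 / 5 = 0.80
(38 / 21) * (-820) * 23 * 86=-61634480 / 21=-2934975.24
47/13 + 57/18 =6.78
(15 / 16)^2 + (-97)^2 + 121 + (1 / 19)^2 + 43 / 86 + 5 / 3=2643018587 / 277248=9533.05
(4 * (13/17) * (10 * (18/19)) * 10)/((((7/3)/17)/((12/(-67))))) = -3369600/8911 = -378.14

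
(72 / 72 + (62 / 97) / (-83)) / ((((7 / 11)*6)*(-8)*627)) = -2663 / 51397584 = -0.00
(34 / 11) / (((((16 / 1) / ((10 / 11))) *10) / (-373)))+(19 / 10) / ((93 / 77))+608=271432487 / 450120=603.02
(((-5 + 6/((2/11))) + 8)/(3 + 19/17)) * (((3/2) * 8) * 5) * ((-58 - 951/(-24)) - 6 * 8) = -243729/7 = -34818.43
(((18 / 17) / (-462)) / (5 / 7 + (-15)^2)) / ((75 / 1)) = -1 / 7386500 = -0.00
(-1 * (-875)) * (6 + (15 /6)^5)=2902375 /32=90699.22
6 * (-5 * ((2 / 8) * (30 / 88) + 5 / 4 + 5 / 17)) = -73125 / 1496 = -48.88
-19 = -19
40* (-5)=-200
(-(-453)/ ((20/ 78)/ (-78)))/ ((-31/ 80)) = 11024208/ 31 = 355619.61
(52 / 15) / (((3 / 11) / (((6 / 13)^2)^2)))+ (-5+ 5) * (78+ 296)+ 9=9.58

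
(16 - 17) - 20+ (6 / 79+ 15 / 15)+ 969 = 74977 / 79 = 949.08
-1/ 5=-0.20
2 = 2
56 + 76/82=2334/41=56.93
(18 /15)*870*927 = 967788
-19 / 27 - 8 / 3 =-91 / 27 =-3.37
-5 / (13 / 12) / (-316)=15 / 1027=0.01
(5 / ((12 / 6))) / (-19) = -5 / 38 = -0.13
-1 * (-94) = 94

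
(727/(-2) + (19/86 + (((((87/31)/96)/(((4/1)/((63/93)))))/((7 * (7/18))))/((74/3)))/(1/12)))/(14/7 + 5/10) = -124417337907/856212560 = -145.31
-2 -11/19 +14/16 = -259/152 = -1.70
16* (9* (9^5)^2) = 502096953744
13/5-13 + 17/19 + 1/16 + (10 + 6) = 6.56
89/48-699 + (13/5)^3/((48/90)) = -797029/1200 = -664.19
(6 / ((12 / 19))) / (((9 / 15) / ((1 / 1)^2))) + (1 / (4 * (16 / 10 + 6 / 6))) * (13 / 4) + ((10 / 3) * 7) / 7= 935 / 48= 19.48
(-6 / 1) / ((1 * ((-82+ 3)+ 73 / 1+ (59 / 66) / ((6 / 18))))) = 132 / 73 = 1.81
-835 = -835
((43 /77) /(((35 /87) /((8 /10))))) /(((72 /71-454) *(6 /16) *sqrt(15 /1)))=-1416592 *sqrt(15) /3250372125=-0.00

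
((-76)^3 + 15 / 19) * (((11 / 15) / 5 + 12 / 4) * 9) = -12431777.96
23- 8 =15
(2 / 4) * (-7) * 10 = -35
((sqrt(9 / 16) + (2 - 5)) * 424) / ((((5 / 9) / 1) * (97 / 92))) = -789912 / 485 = -1628.68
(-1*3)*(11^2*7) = -2541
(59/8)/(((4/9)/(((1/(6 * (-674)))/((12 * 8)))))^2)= 0.00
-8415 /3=-2805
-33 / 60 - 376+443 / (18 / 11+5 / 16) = -1023773 / 6860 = -149.24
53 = 53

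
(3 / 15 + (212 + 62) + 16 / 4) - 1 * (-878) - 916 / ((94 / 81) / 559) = -103417203 / 235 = -440073.20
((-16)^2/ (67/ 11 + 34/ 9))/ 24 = 1056/ 977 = 1.08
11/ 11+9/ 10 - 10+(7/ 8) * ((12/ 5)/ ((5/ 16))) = -69/ 50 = -1.38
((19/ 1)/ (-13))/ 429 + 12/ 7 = 66791/ 39039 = 1.71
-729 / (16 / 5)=-3645 / 16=-227.81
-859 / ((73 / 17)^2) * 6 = -1489506 / 5329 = -279.51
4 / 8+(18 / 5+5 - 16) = -69 / 10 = -6.90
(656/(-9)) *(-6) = 1312/3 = 437.33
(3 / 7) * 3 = 9 / 7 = 1.29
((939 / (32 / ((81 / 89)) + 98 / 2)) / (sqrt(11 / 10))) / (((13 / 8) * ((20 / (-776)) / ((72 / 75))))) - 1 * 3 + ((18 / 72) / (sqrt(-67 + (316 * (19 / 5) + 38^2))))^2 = -2833045632 * sqrt(110) / 121853875 - 618667 / 206224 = -246.84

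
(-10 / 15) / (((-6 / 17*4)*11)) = 17 / 396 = 0.04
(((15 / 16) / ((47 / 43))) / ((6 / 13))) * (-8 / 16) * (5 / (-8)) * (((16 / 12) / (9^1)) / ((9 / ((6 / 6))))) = 13975 / 1461888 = 0.01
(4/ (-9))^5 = -1024/ 59049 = -0.02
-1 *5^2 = -25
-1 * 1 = -1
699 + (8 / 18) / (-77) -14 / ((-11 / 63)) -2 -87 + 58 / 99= 14506 / 21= 690.76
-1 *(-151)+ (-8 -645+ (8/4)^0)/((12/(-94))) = 15775/3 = 5258.33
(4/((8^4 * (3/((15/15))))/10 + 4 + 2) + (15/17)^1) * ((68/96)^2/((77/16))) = 0.09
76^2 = 5776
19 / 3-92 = -257 / 3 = -85.67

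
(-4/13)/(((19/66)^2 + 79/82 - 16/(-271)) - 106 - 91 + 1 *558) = -193598064/227834394905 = -0.00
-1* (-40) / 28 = 10 / 7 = 1.43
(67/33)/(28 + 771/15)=335/13101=0.03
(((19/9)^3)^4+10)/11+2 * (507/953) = 2115130890402624437/2960708830930323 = 714.40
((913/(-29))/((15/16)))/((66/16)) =-10624/1305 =-8.14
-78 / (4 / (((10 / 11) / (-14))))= 1.27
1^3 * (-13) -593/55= -1308/55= -23.78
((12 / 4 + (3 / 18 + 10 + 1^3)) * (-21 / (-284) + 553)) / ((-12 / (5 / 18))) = -66756025 / 368064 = -181.37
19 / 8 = 2.38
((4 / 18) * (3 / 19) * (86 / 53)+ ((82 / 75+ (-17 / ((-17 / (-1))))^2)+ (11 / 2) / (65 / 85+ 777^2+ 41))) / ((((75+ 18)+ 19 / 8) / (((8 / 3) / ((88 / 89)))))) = 1481677444164 / 24367877189425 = 0.06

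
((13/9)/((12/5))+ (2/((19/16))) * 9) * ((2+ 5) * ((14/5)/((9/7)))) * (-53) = -587890681/46170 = -12733.17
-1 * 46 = -46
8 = 8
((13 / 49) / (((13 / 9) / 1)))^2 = 81 / 2401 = 0.03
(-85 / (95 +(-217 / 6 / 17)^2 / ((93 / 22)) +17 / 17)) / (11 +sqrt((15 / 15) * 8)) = -2918322 / 34236401 +530604 * sqrt(2) / 34236401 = -0.06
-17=-17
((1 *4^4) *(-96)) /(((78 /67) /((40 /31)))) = -27238.91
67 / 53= 1.26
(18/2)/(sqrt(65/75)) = 9*sqrt(195)/13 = 9.67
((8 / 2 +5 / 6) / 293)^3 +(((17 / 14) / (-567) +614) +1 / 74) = 18144795958898843 / 29551237413768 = 614.01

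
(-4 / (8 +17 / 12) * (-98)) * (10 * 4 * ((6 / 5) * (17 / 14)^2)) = 2946.27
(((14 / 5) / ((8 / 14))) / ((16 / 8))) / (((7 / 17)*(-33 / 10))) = -119 / 66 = -1.80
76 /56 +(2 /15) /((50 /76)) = 8189 /5250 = 1.56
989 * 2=1978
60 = 60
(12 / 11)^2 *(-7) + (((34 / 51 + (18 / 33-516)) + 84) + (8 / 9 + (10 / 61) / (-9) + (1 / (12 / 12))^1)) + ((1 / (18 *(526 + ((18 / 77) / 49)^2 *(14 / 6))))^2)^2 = -443586454347468911387050927784375680615904687339 / 1014496748162574509929386634433683988470560000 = -437.25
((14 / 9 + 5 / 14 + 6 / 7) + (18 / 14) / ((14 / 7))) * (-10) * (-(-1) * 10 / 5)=-4300 / 63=-68.25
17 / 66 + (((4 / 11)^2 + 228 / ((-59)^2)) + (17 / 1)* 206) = 8851426063 / 2527206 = 3502.46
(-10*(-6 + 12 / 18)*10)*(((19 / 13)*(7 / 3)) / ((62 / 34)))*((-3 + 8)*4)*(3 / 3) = 72352000 / 3627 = 19948.17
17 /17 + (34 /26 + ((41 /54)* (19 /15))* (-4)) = -8104 /5265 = -1.54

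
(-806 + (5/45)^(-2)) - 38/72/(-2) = -52181/72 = -724.74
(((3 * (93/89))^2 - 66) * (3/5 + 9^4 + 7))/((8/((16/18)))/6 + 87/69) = -133645.16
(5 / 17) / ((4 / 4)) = 5 / 17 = 0.29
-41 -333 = -374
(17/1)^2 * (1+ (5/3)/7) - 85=5729/21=272.81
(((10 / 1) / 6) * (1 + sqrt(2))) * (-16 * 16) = -1280 * sqrt(2) / 3 - 1280 / 3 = -1030.06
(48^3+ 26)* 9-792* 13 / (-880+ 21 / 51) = 14886813618 / 14953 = 995573.71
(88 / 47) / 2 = 44 / 47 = 0.94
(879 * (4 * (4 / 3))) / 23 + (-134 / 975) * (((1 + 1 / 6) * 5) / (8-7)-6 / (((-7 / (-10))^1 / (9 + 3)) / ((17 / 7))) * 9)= 337560829 / 659295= 512.00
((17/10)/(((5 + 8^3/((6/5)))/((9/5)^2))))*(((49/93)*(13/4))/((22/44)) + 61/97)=20141379/389406500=0.05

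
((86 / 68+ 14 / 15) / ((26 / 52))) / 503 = 1121 / 128265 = 0.01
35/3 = 11.67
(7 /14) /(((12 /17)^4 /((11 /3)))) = 918731 /124416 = 7.38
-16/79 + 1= 63/79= 0.80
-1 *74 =-74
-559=-559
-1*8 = -8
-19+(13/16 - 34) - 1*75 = -2035/16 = -127.19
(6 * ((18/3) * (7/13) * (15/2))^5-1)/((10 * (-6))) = -18608184809957/22277580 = -835287.53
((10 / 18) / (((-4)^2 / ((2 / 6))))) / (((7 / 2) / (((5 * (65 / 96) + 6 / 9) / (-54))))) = -1945 / 7838208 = -0.00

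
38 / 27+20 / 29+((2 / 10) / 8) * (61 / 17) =1164323 / 532440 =2.19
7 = 7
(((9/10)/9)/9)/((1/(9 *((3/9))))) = 1/30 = 0.03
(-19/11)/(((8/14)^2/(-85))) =449.63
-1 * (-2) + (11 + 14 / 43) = 573 / 43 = 13.33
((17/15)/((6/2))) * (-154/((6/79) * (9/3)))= -103411/405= -255.34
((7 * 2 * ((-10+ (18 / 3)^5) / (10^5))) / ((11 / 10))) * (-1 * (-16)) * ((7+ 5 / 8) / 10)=150731 / 12500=12.06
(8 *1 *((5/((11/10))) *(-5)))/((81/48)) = -32000/297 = -107.74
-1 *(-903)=903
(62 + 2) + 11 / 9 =587 / 9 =65.22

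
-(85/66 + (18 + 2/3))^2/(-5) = 192721/2420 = 79.64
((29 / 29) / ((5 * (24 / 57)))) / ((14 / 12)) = 57 / 140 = 0.41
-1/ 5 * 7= -7/ 5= -1.40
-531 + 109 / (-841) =-446680 / 841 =-531.13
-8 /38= -4 /19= -0.21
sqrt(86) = 9.27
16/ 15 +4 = 76/ 15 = 5.07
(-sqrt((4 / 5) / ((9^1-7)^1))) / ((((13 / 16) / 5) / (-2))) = 7.78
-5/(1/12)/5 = -12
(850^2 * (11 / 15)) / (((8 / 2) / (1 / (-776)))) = -397375 / 2328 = -170.69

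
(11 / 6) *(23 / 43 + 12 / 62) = 10681 / 7998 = 1.34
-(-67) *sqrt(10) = 67 *sqrt(10) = 211.87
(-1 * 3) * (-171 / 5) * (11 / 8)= 5643 / 40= 141.08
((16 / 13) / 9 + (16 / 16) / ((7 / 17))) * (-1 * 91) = -2101 / 9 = -233.44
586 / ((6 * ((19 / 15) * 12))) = 1465 / 228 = 6.43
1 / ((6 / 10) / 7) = 35 / 3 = 11.67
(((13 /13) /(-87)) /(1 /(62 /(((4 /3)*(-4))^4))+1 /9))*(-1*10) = 8370 /958363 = 0.01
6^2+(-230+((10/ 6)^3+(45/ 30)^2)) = -20209/ 108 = -187.12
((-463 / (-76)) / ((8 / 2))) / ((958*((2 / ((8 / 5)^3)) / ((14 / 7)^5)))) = 118528 / 1137625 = 0.10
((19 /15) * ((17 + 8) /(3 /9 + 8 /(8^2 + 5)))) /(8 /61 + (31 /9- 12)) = -239913 /28675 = -8.37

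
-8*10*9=-720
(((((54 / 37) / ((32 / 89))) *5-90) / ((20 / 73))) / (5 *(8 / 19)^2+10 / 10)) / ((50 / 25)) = -72497103 / 1075072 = -67.43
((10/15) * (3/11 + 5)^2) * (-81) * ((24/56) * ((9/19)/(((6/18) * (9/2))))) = -3269808/16093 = -203.18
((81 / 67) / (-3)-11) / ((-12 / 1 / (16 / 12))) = 1.27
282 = 282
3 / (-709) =-3 / 709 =-0.00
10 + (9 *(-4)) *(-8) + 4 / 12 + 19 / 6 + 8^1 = 619 / 2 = 309.50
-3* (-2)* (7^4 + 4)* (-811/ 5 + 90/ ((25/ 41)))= -210678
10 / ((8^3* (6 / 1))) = 5 / 1536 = 0.00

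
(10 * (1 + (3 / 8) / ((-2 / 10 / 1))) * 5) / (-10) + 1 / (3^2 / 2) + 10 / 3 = 571 / 72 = 7.93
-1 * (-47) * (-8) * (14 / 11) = -5264 / 11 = -478.55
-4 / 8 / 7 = -1 / 14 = -0.07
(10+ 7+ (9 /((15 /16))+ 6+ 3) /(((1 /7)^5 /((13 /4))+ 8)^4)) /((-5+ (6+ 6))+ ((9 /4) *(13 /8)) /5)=264552454618266122837569711 /120280880729904835048873272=2.20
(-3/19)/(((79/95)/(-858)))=162.91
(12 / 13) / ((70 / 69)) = 414 / 455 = 0.91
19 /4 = 4.75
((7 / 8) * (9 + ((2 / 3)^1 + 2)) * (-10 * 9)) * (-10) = 18375 / 2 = 9187.50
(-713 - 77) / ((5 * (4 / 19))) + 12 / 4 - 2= -1499 / 2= -749.50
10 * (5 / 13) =50 / 13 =3.85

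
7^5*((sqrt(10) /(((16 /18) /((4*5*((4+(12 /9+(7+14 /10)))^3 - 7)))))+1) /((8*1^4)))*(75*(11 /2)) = 13865775 /16+1611792997507*sqrt(10) /32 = 159280147511.94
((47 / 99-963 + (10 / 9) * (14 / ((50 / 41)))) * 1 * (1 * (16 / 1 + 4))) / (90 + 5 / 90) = -3761088 / 17831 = -210.93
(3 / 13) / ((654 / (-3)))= -3 / 2834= -0.00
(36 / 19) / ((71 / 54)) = 1944 / 1349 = 1.44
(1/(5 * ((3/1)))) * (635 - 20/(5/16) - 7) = 188/5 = 37.60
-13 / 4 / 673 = -13 / 2692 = -0.00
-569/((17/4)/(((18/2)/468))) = -569/221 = -2.57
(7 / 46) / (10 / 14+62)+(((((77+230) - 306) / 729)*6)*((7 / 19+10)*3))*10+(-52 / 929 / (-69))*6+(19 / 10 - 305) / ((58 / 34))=-366547602982037 / 2093219116515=-175.11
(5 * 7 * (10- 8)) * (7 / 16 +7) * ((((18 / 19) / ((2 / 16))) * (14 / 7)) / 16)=493.22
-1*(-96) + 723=819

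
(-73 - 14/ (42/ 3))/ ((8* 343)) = -37/ 1372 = -0.03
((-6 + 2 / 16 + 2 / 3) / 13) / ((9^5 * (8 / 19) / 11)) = -0.00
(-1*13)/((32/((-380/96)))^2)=-117325/589824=-0.20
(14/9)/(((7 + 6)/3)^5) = 378/371293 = 0.00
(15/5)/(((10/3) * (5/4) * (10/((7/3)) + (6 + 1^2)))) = 126/1975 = 0.06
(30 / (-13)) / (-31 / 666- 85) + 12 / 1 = 8855976 / 736333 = 12.03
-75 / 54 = -25 / 18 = -1.39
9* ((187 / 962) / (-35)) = -1683 / 33670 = -0.05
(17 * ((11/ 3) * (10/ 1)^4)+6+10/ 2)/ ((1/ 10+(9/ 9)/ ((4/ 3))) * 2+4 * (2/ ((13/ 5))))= 243104290/ 1863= 130490.76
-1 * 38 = -38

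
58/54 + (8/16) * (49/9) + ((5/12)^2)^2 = 79345/20736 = 3.83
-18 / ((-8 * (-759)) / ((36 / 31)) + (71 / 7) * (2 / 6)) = -0.00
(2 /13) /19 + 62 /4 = 7661 /494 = 15.51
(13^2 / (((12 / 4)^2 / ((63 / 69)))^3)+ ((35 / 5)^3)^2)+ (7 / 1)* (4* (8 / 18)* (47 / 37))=1430198233660 / 12154833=117664.98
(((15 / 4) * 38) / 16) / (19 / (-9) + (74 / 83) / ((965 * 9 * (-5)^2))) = -5136091875 / 1217441632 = -4.22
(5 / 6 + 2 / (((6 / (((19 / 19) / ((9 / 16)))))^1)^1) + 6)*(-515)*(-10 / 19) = 1032575 / 513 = 2012.82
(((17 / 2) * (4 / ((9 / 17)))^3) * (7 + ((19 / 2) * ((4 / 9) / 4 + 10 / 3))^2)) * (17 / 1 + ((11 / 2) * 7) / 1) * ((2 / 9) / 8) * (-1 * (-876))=315094494723076 / 59049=5336152936.09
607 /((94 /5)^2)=15175 /8836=1.72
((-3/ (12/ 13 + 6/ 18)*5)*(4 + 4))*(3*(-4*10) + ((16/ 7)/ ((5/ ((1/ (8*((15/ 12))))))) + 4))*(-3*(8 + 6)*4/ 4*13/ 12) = -123456528/ 245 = -503904.20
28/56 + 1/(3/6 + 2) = 9/10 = 0.90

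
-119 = -119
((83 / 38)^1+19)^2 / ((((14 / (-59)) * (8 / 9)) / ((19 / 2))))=-20212.72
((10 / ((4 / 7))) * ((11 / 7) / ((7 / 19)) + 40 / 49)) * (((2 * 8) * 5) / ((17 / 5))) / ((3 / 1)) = 83000 / 119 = 697.48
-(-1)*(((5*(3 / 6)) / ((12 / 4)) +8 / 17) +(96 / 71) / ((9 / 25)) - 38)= -238553 / 7242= -32.94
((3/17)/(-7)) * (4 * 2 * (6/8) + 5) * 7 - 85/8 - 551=-563.57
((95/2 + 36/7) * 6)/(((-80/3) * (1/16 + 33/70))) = -6633/299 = -22.18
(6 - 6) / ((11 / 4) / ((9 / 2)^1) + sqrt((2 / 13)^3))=0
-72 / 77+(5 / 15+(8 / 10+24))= 27949 / 1155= 24.20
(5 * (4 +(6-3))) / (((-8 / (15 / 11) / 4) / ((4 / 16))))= -5.97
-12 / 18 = -2 / 3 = -0.67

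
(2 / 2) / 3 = 1 / 3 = 0.33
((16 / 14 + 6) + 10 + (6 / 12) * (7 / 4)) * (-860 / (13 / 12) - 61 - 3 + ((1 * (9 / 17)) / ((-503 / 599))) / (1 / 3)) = -96431140009 / 6225128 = -15490.63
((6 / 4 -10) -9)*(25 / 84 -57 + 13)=764.79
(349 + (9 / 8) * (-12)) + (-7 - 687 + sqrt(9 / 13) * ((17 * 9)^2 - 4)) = -717 / 2 + 70215 * sqrt(13) / 13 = 19115.64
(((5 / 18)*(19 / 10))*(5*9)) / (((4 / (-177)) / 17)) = -285855 / 16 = -17865.94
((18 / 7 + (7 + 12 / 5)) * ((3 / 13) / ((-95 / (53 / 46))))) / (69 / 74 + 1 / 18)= -22184793 / 654167150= -0.03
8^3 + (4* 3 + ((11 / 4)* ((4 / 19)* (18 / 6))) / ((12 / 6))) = 524.87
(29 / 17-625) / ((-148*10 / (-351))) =-929799 / 6290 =-147.82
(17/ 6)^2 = 289/ 36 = 8.03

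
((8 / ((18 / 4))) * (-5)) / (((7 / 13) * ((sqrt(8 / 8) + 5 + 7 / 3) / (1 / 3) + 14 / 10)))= -1300 / 2079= -0.63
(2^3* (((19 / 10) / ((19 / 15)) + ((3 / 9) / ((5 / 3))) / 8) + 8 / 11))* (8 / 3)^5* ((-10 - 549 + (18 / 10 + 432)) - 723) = -137718366208 / 66825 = -2060880.90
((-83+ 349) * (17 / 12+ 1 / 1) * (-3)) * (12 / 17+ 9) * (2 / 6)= -212135 / 34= -6239.26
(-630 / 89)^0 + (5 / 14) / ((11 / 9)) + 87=13597 / 154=88.29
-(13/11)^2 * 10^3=-169000/121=-1396.69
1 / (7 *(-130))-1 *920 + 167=-685231 / 910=-753.00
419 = 419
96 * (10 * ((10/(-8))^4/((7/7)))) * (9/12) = 28125/16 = 1757.81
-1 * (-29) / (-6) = -29 / 6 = -4.83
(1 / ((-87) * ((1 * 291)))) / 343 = -1 / 8683731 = -0.00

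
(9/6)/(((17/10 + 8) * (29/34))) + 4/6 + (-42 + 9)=-271331/8439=-32.15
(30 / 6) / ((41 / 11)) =55 / 41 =1.34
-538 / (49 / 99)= -53262 / 49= -1086.98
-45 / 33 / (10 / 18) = -2.45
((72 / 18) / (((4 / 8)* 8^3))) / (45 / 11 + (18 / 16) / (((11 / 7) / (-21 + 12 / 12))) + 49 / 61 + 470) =671 / 19778976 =0.00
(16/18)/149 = 0.01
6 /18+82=247 /3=82.33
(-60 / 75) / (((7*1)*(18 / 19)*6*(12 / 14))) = -19 / 810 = -0.02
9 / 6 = 3 / 2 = 1.50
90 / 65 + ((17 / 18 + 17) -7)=2885 / 234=12.33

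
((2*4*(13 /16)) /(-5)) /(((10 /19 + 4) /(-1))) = 247 /860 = 0.29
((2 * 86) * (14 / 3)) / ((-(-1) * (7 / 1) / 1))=344 / 3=114.67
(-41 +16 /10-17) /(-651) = 94 /1085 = 0.09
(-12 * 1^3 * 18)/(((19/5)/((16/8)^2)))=-4320/19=-227.37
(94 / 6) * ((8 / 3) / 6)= 188 / 27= 6.96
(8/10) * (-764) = -3056/5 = -611.20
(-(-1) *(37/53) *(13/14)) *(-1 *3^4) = -38961/742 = -52.51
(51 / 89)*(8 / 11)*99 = 3672 / 89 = 41.26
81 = 81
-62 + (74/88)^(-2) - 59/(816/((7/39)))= -2640111605/43567056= -60.60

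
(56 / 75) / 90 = 28 / 3375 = 0.01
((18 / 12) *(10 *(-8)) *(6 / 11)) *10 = -7200 / 11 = -654.55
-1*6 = -6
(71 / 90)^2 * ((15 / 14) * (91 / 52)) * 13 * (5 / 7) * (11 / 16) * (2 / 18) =720863 / 870912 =0.83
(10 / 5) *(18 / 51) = 12 / 17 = 0.71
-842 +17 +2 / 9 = -7423 / 9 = -824.78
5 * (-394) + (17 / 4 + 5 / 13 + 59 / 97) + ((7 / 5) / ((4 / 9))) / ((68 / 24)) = -841893317 / 428740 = -1963.65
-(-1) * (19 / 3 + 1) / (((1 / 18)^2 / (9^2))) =192456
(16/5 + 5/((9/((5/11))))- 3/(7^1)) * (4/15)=41912/51975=0.81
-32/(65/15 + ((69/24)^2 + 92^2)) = -6144/1627507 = -0.00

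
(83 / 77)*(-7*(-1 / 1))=7.55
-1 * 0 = 0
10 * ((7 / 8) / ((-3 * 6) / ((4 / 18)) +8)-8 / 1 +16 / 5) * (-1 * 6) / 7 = 42153 / 1022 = 41.25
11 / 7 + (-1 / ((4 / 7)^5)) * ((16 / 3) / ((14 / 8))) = -16279 / 336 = -48.45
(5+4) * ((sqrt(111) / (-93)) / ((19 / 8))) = -24 * sqrt(111) / 589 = -0.43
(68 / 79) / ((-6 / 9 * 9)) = -34 / 237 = -0.14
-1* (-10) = 10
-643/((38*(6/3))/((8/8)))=-643/76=-8.46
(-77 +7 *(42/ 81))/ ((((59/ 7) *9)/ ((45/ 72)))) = -69335/ 114696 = -0.60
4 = 4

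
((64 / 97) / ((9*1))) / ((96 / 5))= 10 / 2619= 0.00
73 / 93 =0.78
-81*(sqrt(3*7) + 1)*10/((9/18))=-9043.77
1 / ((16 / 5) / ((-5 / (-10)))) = 5 / 32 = 0.16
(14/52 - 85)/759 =-2203/19734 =-0.11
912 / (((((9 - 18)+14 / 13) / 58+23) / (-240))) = -165035520 / 17239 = -9573.38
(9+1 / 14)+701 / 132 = 14.38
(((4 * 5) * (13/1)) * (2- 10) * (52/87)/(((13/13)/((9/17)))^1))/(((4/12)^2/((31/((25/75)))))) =-271589760/493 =-550892.01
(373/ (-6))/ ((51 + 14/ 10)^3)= -46625/ 107908368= -0.00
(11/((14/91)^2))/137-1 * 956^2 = -500835069/548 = -913932.61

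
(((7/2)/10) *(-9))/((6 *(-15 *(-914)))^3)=-7/1236954149280000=-0.00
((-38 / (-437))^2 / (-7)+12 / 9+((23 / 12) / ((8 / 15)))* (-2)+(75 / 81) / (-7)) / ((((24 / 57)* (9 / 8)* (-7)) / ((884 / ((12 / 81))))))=40218924785 / 3732624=10774.97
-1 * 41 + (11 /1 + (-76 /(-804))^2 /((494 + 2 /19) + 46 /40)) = -30.00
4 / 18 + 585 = 5267 / 9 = 585.22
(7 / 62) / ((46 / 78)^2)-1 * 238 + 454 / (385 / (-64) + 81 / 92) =-80843008667 / 247920082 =-326.08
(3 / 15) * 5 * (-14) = -14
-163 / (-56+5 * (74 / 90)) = 1467 / 467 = 3.14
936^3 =820025856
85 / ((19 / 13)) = 1105 / 19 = 58.16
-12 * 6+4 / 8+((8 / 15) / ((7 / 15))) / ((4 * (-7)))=-71.54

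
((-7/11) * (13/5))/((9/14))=-1274/495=-2.57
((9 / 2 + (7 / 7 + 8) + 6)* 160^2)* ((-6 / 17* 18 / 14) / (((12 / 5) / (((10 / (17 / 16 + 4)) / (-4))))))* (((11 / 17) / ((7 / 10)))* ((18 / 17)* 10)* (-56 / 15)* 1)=-1703143.26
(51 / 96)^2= 289 / 1024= 0.28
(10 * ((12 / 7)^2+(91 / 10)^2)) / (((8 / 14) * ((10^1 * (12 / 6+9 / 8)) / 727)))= 305462863 / 8750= 34910.04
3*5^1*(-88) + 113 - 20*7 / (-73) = -87971 / 73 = -1205.08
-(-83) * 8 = 664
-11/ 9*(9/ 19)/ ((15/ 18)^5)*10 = -171072/ 11875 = -14.41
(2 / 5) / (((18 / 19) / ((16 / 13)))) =304 / 585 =0.52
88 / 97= 0.91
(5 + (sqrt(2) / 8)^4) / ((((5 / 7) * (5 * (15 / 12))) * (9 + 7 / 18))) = 322623 / 2704000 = 0.12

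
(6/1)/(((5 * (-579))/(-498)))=996/965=1.03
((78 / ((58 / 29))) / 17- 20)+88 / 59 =-16263 / 1003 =-16.21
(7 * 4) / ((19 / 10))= 280 / 19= 14.74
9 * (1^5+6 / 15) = 63 / 5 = 12.60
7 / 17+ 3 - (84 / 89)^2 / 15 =2257106 / 673285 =3.35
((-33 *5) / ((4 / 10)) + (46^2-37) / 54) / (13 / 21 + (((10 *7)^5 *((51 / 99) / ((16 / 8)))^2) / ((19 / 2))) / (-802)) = 21721784238 / 849978070939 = 0.03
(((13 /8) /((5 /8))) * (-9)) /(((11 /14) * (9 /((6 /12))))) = -91 /55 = -1.65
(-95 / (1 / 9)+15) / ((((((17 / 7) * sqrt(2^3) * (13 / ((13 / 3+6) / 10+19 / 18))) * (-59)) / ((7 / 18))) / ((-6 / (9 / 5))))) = -322420 * sqrt(2) / 1056159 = -0.43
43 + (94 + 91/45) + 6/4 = 12647/90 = 140.52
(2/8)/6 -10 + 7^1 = -71/24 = -2.96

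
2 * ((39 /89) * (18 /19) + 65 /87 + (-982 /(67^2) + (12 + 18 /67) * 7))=114678704666 /660408213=173.65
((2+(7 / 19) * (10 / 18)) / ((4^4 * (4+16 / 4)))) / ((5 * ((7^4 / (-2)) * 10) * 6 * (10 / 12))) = -377 / 105106176000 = -0.00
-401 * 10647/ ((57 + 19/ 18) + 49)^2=-372.52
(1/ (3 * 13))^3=1/ 59319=0.00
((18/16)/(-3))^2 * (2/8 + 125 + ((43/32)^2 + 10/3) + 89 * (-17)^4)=68507130369/65536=1045335.85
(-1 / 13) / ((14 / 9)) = -0.05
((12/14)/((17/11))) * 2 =132/119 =1.11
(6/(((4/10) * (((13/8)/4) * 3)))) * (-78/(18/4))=-640/3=-213.33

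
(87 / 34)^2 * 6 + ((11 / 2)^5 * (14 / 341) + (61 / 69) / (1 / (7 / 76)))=46228155541 / 187923984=245.99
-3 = -3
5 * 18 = 90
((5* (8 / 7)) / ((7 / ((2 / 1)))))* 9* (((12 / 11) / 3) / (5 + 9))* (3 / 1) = 4320 / 3773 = 1.14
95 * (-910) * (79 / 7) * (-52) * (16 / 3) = 811740800 / 3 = 270580266.67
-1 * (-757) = 757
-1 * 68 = -68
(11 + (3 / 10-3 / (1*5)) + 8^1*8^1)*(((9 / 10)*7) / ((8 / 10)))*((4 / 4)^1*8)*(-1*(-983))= 46260963 / 10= 4626096.30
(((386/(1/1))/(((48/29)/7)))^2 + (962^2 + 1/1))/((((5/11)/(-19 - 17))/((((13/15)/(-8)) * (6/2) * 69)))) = 20405452911987/3200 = 6376704035.00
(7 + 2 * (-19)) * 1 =-31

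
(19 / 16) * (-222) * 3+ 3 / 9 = -18973 / 24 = -790.54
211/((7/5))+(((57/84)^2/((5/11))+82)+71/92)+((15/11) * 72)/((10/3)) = 261778603/991760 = 263.95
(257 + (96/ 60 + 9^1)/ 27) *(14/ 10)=243236/ 675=360.35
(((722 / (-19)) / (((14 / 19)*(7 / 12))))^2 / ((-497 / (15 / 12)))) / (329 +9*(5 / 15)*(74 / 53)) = -1243262340 / 21072431723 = -0.06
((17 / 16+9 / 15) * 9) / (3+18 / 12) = 133 / 40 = 3.32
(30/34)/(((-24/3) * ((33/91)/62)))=-14105/748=-18.86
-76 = -76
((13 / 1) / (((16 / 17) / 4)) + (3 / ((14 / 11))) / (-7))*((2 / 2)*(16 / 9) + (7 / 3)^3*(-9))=-10902919 / 1764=-6180.79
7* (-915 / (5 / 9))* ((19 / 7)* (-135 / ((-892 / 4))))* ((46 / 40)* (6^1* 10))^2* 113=-2272781018115 / 223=-10191843130.56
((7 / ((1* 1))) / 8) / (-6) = -7 / 48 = -0.15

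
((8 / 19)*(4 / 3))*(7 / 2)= 1.96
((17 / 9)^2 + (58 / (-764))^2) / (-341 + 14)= -42240157 / 3865088988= -0.01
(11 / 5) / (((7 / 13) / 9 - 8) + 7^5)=1287 / 9827450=0.00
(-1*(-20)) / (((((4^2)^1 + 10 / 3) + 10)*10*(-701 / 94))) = -141 / 15422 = -0.01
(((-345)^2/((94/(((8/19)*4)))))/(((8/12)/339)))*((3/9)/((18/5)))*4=358662000/893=401637.18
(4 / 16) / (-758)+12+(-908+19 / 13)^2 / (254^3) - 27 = -3922956460353 / 262401959066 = -14.95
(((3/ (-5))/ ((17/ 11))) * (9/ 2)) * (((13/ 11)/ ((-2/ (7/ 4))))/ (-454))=-0.00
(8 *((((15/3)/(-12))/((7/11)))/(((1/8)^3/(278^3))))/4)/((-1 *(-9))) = -302508124160/189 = -1600572085.50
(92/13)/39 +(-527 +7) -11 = -269125/507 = -530.82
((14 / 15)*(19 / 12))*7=931 / 90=10.34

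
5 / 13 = 0.38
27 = 27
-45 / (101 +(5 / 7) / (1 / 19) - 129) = 315 / 101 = 3.12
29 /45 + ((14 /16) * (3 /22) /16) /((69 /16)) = 117707 /182160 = 0.65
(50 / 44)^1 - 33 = -701 / 22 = -31.86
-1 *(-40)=40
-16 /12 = -4 /3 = -1.33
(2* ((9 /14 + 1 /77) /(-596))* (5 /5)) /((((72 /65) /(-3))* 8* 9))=6565 /79301376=0.00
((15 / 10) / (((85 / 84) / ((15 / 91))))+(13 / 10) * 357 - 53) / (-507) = -909071 / 1120470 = -0.81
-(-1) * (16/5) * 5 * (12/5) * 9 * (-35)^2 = 423360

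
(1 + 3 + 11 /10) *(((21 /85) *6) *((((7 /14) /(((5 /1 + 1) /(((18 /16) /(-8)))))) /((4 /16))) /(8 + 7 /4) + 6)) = 235683 /5200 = 45.32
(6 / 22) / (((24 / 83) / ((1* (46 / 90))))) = 1909 / 3960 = 0.48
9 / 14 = 0.64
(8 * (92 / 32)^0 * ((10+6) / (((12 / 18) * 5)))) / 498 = 32 / 415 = 0.08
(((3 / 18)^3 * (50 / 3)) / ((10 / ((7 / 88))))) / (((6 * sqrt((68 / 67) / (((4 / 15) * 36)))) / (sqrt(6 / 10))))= 7 * sqrt(1139) / 969408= 0.00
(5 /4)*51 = 255 /4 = 63.75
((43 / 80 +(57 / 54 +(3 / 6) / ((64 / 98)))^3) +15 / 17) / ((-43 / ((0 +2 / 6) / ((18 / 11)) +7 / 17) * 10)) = -13693452500653 / 1282411808686080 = -0.01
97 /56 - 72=-3935 /56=-70.27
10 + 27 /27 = 11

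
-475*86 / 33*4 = -4951.52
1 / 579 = 0.00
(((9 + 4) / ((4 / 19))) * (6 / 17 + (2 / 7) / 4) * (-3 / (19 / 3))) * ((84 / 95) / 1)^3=-125071128 / 14575375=-8.58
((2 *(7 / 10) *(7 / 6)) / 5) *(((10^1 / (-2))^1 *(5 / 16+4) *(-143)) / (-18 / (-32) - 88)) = -161161 / 13990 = -11.52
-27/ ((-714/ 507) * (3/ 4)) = 3042/ 119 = 25.56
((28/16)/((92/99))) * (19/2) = 17.89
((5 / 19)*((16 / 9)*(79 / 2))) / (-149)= -3160 / 25479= -0.12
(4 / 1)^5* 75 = 76800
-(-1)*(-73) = -73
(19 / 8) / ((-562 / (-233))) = 4427 / 4496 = 0.98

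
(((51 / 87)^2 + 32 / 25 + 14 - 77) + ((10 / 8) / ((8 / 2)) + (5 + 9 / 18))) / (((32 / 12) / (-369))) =20691693081 / 2691200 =7688.65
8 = 8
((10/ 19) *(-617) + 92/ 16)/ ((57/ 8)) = -16162/ 361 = -44.77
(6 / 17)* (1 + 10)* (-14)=-924 / 17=-54.35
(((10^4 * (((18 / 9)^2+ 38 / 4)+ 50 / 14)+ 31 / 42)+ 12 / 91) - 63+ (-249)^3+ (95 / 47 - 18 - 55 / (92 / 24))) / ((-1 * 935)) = 1802270102911 / 110372262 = 16329.01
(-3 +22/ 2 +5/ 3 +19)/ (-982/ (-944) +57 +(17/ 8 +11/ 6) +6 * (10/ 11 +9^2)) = 0.05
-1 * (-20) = 20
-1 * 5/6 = -0.83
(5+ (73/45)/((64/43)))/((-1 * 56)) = -17539/161280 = -0.11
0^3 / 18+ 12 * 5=60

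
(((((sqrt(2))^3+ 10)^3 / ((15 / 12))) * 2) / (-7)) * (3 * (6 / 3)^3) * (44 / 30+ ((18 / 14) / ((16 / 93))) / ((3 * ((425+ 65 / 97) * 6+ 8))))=-151961843512 / 15221605-53921944472 * sqrt(2) / 10872575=-16997.01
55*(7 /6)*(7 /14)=385 /12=32.08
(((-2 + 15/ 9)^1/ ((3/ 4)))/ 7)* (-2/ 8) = 1/ 63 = 0.02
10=10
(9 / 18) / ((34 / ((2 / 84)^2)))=1 / 119952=0.00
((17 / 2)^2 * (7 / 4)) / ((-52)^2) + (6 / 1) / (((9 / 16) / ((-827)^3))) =-783056640624715 / 129792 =-6033165685.29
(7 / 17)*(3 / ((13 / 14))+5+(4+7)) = 1750 / 221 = 7.92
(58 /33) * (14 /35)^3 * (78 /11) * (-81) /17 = -977184 /257125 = -3.80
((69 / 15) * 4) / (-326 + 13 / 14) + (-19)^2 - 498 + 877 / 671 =-2072706998 / 15268605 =-135.75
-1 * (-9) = 9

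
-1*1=-1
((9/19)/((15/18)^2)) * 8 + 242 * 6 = 692292/475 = 1457.46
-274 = -274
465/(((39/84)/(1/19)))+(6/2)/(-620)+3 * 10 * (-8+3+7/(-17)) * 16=-6625444197/2603380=-2544.94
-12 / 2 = -6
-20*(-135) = 2700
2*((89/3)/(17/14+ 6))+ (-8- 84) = -25384/303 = -83.78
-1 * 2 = -2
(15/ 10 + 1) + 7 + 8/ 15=301/ 30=10.03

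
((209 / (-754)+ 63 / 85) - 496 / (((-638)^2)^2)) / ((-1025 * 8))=-258987037383 / 4577043095482000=-0.00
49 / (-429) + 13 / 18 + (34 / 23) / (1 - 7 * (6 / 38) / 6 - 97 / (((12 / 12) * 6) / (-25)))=104487124 / 170827371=0.61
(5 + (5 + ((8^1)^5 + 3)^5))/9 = 12598742950803225324287/3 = 4199580983601075108095.67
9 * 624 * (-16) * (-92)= 8266752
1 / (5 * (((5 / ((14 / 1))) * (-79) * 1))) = -14 / 1975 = -0.01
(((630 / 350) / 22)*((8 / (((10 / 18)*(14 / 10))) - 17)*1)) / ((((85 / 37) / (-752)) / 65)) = 76502088 / 6545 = 11688.63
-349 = -349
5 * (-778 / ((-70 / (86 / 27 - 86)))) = -869804 / 189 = -4602.14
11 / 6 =1.83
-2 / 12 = -1 / 6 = -0.17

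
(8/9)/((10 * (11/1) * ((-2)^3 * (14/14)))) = -1/990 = -0.00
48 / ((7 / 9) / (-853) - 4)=-368496 / 30715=-12.00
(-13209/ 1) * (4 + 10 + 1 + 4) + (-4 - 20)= -250995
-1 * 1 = -1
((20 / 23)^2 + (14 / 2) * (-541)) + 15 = -1994988 / 529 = -3771.24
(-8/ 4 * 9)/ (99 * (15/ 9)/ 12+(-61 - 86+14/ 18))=648/ 4769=0.14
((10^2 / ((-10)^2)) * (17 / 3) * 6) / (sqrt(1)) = 34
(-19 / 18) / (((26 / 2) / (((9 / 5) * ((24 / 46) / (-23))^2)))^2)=-1772928 / 330863912812225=-0.00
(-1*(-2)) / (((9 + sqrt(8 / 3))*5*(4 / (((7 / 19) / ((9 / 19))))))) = 21 / 2350 - 7*sqrt(6) / 10575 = 0.01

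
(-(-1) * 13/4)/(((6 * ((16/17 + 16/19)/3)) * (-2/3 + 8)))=0.12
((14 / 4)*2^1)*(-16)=-112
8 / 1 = 8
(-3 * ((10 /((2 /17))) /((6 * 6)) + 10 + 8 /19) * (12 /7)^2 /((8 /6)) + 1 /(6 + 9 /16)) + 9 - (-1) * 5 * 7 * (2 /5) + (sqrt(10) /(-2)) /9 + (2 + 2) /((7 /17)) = -103046 /1995 - sqrt(10) /18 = -51.83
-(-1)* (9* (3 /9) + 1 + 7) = 11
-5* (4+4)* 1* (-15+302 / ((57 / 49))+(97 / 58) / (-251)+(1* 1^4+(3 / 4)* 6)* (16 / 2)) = -4789762580 / 414903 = -11544.29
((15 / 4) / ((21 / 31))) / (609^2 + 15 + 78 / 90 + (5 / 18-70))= 6975 / 467242202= 0.00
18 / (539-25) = 9 / 257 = 0.04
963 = 963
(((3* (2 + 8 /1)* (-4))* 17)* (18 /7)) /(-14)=18360 /49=374.69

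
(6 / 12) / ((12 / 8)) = 1 / 3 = 0.33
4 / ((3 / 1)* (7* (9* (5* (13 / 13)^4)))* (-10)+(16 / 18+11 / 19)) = -0.00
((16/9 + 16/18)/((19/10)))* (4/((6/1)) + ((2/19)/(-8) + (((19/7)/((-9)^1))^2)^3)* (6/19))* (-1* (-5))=1994520112278200/428848701651531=4.65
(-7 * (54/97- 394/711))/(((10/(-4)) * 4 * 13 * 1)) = 616/4482855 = 0.00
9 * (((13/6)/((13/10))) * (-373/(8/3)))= -16785/8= -2098.12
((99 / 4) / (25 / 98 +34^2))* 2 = 1617 / 37771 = 0.04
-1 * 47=-47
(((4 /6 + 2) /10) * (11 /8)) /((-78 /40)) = -22 /117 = -0.19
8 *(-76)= -608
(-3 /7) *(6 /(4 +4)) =-0.32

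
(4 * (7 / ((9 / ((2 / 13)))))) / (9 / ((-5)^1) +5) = 35 / 234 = 0.15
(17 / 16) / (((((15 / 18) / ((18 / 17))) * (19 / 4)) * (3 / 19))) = 1.80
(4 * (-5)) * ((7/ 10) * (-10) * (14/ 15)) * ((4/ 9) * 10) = 15680/ 27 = 580.74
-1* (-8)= 8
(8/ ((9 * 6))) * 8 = 32/ 27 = 1.19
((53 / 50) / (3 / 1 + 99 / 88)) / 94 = 106 / 38775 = 0.00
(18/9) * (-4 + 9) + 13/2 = 33/2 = 16.50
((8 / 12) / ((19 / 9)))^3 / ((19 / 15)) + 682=88882162 / 130321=682.02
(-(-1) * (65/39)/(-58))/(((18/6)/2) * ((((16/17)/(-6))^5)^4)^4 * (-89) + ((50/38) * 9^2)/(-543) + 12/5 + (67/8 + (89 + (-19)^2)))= -1541003958112555905769697838294133677635251347194313816505562139418970426389812914990438859394346195294429124192404741529549990101398187327100/24699426450784841971518027063871817060904758206861844301546838793754308156588881577754213639656568590407511172749952590615085782155993595973312007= -0.00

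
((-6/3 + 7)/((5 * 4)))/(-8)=-0.03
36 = 36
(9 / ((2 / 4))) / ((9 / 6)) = 12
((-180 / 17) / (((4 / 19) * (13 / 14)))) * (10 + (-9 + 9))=-119700 / 221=-541.63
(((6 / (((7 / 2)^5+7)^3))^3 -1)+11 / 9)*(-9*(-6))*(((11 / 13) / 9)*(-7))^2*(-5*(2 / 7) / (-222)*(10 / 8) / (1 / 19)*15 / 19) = 7503267852702135720375152301103221390625 / 11964904036264975450354644205693016576901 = 0.63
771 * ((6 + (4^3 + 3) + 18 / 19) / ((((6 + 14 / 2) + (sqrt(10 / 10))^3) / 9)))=9749295 / 266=36651.48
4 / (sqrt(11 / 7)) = 3.19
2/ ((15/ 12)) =8/ 5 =1.60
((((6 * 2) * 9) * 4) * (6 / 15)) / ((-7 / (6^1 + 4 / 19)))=-101952 / 665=-153.31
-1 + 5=4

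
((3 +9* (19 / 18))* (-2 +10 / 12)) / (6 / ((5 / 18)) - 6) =-875 / 936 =-0.93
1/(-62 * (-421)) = 1/26102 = 0.00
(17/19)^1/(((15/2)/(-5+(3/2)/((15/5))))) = -51/95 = -0.54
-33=-33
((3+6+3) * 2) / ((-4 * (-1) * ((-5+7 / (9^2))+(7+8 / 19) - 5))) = -4617 / 1918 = -2.41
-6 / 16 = -3 / 8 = -0.38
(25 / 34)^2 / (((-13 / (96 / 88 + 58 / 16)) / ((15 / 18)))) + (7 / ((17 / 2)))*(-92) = -602473451 / 7934784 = -75.93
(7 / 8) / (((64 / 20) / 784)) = 1715 / 8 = 214.38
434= 434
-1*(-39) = 39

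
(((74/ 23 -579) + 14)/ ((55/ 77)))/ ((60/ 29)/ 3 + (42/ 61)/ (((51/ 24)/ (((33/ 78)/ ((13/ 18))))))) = -459682134639/ 514017340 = -894.29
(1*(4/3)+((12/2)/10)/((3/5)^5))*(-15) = -3665/27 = -135.74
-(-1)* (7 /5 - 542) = -2703 /5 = -540.60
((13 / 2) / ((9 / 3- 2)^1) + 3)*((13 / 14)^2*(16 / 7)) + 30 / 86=19.07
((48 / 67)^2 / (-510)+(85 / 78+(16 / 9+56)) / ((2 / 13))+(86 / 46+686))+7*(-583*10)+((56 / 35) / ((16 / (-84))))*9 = -39815.09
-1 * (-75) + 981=1056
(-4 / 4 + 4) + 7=10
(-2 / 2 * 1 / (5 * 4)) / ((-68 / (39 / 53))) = 39 / 72080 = 0.00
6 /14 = 3 /7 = 0.43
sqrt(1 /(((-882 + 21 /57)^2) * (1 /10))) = 19 * sqrt(10) /16751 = 0.00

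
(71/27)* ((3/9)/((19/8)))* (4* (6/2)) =2272/513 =4.43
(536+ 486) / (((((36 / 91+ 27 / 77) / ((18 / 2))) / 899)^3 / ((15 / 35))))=319194513723251328162 / 571787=558240242823378.86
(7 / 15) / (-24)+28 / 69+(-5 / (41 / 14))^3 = -2619561721 / 570665880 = -4.59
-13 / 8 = -1.62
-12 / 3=-4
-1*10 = -10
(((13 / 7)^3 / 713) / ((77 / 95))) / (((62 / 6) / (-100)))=-62614500 / 583762333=-0.11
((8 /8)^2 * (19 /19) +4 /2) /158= 3 /158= 0.02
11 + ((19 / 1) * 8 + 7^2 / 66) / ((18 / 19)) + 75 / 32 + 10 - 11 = 1649627 / 9504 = 173.57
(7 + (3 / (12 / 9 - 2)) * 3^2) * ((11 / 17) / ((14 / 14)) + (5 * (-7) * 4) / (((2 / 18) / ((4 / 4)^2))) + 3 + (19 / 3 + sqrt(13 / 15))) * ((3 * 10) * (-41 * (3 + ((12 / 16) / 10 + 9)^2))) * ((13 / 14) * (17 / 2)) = -310914618901809 / 8960 + 82909264503 * sqrt(195) / 44800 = -34674449322.27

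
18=18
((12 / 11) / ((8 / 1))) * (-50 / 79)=-75 / 869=-0.09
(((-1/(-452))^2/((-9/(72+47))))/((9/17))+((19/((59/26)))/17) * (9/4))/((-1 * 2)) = -18391766507/33196539744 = -0.55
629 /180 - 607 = -108631 /180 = -603.51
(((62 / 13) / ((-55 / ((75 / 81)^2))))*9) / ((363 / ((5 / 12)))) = -0.00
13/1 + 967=980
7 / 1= 7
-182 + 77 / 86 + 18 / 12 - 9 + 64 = -5358 / 43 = -124.60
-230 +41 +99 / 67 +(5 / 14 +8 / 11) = -1923667 / 10318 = -186.44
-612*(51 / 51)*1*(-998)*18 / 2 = 5496984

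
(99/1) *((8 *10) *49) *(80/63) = 492800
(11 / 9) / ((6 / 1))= 11 / 54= 0.20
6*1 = 6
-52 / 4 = -13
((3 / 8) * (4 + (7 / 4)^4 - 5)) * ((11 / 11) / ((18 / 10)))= 3575 / 2048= 1.75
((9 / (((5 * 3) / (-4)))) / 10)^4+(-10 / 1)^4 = 3906251296 / 390625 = 10000.00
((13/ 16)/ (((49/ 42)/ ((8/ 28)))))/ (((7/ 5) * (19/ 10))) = 975/ 13034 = 0.07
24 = 24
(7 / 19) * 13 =91 / 19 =4.79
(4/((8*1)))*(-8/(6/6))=-4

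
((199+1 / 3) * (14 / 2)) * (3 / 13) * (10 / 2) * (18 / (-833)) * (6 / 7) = -24840 / 833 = -29.82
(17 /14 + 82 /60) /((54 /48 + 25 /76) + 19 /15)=41192 /43421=0.95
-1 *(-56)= 56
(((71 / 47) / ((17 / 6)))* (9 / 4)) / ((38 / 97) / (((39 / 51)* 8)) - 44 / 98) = -236899026 / 76017659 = -3.12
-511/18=-28.39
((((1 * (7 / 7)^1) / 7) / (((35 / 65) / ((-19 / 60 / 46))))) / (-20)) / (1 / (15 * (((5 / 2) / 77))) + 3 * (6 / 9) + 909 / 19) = 4693 / 2666968864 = 0.00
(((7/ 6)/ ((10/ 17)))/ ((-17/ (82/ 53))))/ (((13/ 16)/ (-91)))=16072/ 795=20.22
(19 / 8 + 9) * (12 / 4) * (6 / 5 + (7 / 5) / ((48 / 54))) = 30303 / 320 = 94.70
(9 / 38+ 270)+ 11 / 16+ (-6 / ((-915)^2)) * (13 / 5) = 114924472471 / 424194000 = 270.92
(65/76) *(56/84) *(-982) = -31915/57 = -559.91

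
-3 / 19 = -0.16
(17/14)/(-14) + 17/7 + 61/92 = 3.00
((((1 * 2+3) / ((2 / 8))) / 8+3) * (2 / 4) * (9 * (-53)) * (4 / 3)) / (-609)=583 / 203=2.87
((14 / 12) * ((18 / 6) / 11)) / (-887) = -7 / 19514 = -0.00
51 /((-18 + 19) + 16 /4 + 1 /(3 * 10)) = 1530 /151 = 10.13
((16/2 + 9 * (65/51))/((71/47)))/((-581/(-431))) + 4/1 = 9510135/701267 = 13.56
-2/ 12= -1/ 6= -0.17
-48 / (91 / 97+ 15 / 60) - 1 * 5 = -20929 / 461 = -45.40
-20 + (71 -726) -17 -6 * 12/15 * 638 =-18772/5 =-3754.40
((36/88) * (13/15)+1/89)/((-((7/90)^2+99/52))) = -18853965/98444324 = -0.19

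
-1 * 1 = -1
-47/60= -0.78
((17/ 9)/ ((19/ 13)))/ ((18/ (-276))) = -10166/ 513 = -19.82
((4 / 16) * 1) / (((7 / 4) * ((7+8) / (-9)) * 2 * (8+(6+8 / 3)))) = -9 / 3500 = -0.00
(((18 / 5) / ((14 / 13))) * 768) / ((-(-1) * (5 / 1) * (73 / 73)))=89856 / 175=513.46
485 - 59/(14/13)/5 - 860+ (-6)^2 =-24497/70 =-349.96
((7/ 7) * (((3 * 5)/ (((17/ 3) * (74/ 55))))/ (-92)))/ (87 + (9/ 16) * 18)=-825/ 3746953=-0.00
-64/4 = -16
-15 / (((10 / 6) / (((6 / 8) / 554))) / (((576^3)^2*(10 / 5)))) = -246512345193381888 / 277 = -889936264236035.70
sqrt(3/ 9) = sqrt(3)/ 3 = 0.58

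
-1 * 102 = -102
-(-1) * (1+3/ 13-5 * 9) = -43.77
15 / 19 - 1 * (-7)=7.79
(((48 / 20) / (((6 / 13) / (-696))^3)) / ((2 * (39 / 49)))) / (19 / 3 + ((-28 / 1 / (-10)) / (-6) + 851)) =-77554678656 / 12853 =-6033974.84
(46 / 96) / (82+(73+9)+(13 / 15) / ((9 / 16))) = 1035 / 357568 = 0.00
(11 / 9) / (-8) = -11 / 72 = -0.15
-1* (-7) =7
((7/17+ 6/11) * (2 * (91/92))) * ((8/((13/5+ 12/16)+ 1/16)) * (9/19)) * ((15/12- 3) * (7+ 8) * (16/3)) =-294.39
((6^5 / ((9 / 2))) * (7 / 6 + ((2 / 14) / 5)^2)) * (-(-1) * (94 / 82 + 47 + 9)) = 5790321504 / 50225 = 115287.64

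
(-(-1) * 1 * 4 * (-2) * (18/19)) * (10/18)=-80/19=-4.21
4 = 4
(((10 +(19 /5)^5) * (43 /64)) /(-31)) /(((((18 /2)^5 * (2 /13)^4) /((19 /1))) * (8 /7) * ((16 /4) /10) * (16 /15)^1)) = -136517095266097 /6664716288000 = -20.48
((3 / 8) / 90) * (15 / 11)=1 / 176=0.01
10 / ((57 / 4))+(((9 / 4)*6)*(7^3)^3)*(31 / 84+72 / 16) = 1209553251737 / 456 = 2652529060.83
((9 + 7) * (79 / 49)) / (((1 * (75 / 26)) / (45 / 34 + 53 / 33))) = 54011984 / 2061675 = 26.20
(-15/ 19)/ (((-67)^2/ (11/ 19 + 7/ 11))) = -0.00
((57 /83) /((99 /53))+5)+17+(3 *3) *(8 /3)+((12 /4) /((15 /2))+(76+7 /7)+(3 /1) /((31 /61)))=55051123 /424545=129.67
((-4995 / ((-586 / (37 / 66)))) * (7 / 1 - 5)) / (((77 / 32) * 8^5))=61605 / 508254208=0.00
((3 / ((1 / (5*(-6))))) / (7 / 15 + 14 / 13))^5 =-1664890227109687500000 / 2470770901501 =-673834318.71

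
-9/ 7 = -1.29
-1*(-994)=994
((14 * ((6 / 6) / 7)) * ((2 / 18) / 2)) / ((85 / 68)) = 4 / 45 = 0.09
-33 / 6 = -11 / 2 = -5.50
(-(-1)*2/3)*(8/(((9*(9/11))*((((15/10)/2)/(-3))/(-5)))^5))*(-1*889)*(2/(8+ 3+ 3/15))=-125141.33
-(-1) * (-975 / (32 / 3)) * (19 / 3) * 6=-55575 / 16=-3473.44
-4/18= -0.22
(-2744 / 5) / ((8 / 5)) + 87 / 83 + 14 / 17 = -481332 / 1411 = -341.13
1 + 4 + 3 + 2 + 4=14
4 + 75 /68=347 /68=5.10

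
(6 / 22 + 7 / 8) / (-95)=-101 / 8360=-0.01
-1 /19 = -0.05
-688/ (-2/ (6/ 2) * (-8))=-129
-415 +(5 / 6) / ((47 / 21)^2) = -414.83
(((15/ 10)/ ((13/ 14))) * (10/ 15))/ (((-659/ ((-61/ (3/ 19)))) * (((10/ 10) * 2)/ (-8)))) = -64904/ 25701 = -2.53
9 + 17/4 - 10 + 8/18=133/36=3.69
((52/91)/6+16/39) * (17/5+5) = 276/65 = 4.25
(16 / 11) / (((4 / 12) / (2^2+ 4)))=384 / 11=34.91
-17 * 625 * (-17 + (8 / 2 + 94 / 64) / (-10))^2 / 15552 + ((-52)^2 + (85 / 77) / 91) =1113053257692521 / 446352850944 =2493.66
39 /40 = 0.98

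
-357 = -357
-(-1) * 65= 65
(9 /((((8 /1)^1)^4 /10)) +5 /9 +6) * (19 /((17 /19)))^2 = 15799727077 /5326848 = 2966.06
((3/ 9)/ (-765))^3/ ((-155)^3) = 1/ 45013539546703125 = 0.00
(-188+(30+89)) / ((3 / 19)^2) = -8303 / 3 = -2767.67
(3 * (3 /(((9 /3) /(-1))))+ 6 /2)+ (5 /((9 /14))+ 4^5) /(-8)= -4643 /36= -128.97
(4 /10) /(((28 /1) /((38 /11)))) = 19 /385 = 0.05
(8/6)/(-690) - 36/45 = -166/207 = -0.80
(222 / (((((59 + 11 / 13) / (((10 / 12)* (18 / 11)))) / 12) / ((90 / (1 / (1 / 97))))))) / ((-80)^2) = 116883 / 13282016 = 0.01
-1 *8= -8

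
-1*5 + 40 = 35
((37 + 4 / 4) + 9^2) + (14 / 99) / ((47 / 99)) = 5607 / 47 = 119.30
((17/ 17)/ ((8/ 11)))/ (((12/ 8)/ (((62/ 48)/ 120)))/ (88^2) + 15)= 41261/ 450660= 0.09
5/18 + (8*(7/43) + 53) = 42245/774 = 54.58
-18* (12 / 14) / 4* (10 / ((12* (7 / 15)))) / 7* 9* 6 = -53.13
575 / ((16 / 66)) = 2371.88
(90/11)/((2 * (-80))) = -9/176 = -0.05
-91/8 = -11.38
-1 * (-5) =5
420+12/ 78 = 5462/ 13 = 420.15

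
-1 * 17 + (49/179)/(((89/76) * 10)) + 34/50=-6490538/398275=-16.30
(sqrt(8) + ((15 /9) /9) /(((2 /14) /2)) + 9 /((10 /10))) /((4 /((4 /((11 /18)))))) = 36 * sqrt(2) /11 + 626 /33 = 23.60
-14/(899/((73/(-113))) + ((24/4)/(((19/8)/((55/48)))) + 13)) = 19418/1908107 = 0.01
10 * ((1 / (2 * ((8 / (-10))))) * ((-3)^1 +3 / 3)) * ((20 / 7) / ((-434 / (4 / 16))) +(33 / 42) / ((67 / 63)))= 9.21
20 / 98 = 0.20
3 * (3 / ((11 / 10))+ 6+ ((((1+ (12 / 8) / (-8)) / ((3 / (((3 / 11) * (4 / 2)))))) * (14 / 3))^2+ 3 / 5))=853997 / 29040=29.41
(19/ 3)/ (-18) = -0.35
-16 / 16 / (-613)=1 / 613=0.00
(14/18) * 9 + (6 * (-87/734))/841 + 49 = 595999/10643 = 56.00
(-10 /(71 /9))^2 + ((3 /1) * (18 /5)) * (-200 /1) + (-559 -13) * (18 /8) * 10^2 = -659657160 /5041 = -130858.39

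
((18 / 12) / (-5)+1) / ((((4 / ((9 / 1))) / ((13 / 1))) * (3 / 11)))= 3003 / 40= 75.08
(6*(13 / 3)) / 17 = 26 / 17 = 1.53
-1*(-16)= 16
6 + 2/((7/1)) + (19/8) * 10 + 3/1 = 925/28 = 33.04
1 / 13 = 0.08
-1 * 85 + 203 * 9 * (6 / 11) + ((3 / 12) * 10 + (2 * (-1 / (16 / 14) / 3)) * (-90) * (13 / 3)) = 12557 / 11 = 1141.55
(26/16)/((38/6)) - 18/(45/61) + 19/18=-157921/6840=-23.09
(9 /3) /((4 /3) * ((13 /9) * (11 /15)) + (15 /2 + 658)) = 2430 /540199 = 0.00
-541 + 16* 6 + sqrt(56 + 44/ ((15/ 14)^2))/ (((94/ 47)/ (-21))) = -445 - 7* sqrt(5306)/ 5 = -546.98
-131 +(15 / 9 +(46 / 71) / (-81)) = -743842 / 5751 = -129.34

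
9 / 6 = 3 / 2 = 1.50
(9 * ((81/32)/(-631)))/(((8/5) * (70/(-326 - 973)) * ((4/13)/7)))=12310623/1292288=9.53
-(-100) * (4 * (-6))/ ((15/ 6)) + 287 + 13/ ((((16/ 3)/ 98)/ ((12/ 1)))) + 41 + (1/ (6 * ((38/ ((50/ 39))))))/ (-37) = 2234.50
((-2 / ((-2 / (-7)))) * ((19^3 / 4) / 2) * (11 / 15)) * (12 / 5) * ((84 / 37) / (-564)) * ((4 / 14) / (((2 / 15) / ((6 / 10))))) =4753287 / 86950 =54.67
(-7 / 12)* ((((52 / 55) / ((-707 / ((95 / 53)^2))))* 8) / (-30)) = -18772 / 28087191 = -0.00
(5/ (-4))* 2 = -5/ 2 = -2.50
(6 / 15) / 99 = 2 / 495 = 0.00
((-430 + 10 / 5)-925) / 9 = -451 / 3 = -150.33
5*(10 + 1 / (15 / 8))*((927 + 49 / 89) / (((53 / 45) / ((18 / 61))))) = 12239.19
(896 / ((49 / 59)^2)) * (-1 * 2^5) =-14258176 / 343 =-41569.03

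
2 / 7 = 0.29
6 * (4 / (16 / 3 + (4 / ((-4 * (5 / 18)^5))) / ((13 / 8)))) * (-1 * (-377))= -137840625 / 5587454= -24.67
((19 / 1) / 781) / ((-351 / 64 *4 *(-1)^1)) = 0.00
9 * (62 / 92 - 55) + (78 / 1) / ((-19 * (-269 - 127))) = -7050779 / 14421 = -488.92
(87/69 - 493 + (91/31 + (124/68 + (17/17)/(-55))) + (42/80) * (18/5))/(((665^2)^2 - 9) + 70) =-6467997461/2607460377791506600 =-0.00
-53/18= -2.94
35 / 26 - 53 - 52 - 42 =-3787 / 26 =-145.65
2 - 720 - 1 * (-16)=-702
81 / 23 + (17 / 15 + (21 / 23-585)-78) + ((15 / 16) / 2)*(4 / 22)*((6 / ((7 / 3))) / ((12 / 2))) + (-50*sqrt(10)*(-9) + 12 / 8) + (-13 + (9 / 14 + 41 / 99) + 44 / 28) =-849570289 / 1275120 + 450*sqrt(10) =756.76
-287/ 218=-1.32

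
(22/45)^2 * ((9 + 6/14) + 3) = 14036/4725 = 2.97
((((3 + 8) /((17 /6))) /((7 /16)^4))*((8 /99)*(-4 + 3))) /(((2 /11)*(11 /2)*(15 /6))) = -3.43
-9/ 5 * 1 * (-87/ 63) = 2.49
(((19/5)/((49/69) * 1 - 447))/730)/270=-437/10115829000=-0.00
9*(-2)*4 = -72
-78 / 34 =-39 / 17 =-2.29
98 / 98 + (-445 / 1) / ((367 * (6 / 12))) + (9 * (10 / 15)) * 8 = 46.57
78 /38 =2.05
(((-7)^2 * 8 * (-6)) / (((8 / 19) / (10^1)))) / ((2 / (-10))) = 279300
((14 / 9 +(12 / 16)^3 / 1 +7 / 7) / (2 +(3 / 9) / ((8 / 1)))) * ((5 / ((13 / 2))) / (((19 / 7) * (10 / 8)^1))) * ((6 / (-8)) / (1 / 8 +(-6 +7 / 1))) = -490 / 2223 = -0.22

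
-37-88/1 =-125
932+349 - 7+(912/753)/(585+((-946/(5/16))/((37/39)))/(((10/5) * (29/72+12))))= 1274.00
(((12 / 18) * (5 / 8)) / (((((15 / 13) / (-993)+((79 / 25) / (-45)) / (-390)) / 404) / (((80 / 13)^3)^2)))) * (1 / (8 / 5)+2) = -1294020403200000000000 / 52946753093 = -24440033195.75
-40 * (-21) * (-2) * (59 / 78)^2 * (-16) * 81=210530880 / 169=1245744.85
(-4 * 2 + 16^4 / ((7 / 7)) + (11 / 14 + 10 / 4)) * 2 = 917438 / 7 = 131062.57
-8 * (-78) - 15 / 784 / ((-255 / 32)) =519794 / 833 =624.00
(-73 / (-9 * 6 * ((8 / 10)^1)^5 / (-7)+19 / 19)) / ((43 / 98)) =-47.16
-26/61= -0.43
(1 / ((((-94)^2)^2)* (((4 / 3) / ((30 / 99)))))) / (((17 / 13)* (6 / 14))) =455 / 87600033312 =0.00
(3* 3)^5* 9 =531441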